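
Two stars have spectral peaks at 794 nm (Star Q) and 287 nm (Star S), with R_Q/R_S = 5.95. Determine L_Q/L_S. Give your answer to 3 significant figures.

0.604

Wien's law gives T ∝ 1/λ_max, so T_Q/T_S = λ_S/λ_Q = 287/794 = 0.3615.
Then L ∝ R²T⁴ gives L_Q/L_S = (5.95)² × (0.3615)⁴ = 35.40 × 0.01707 = 0.6043.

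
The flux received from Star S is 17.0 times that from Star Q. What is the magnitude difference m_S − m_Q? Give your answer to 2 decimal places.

m_S − m_Q = −2.5 log₁₀(F_S/F_Q) = −2.5 log₁₀(17.0) = −2.5 × (1.230) = -3.076.

-3.08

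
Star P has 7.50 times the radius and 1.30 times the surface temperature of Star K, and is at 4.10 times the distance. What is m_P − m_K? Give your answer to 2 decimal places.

-2.45

L_P/L_K = (7.50)²(1.30)⁴ = 160.7.
F_P/F_K = (L_P/L_K)/(d_P/d_K)² = 160.7/16.81 = 9.557.
m_P − m_K = −2.5 log₁₀(9.557) = -2.45.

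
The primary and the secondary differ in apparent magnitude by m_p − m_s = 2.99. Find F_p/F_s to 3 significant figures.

0.0637

F_p/F_s = 10^(−(m_p − m_s)/2.5) = 10^(-2.99/2.5) = 10^-1.196 = 0.06368.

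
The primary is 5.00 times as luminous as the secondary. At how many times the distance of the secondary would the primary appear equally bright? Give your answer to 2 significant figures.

Equal flux requires L_p/d_p² = L_s/d_s², so d_p/d_s = √(L_p/L_s)
= √(5.00) = 2.236.

2.2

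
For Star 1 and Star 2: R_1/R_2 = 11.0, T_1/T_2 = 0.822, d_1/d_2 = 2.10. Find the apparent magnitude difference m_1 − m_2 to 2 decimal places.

-2.74

L_1/L_2 = (11.0)²(0.822)⁴ = 55.24.
F_1/F_2 = (L_1/L_2)/(d_1/d_2)² = 55.24/4.410 = 12.53.
m_1 − m_2 = −2.5 log₁₀(12.53) = -2.74.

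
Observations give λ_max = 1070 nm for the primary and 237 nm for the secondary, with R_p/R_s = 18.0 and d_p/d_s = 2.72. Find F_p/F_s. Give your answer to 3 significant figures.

0.105

Wien's law: T_p/T_s = λ_s/λ_p = 237/1070 = 0.2215.
L_p/L_s = (R_p/R_s)²(T_p/T_s)⁴ = (18.0)²(0.2215)⁴ = 0.7798.
F_p/F_s = (L_p/L_s)/(d_p/d_s)² = 0.7798/(2.72)² = 0.1054.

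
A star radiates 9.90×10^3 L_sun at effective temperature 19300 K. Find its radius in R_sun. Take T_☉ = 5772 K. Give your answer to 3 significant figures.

R/R_☉ = √(L/L_☉) / (T/T_☉)² = √(9.90×10^3) / (3.344)²
       = 99.50 / 11.18 = 8.899.

8.90 R_sun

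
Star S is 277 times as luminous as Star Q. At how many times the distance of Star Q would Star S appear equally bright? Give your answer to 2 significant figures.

Equal flux requires L_S/d_S² = L_Q/d_Q², so d_S/d_Q = √(L_S/L_Q)
= √(277) = 16.64.

17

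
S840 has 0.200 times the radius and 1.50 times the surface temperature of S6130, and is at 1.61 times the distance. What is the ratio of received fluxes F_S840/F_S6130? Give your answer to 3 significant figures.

L_S840/L_S6130 = (R_S840/R_S6130)²(T_S840/T_S6130)⁴ = (0.200)² × (1.50)⁴ = 0.2025.
F_S840/F_S6130 = (L_S840/L_S6130)/(d_S840/d_S6130)² = 0.2025 / (1.61)² = 0.07812.

0.0781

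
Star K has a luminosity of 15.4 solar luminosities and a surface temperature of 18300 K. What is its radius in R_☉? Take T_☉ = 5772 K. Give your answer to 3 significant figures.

0.390 R_☉

R/R_☉ = √(L/L_☉) / (T/T_☉)² = √(15.4) / (3.170)²
       = 3.924 / 10.05 = 0.3904.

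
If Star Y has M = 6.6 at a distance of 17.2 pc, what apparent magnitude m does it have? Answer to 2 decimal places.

7.78

m = M + 5 log₁₀(d/10 pc) = 6.6 + 5 log₁₀(17.2/10)
  = 6.6 + 5 × 0.236 = 6.6 + 1.18 = 7.78.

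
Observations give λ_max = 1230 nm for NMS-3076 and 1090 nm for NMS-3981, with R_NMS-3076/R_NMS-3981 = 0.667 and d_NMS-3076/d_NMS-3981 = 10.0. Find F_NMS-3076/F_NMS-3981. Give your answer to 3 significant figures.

0.00274

Wien's law: T_NMS-3076/T_NMS-3981 = λ_NMS-3981/λ_NMS-3076 = 1090/1230 = 0.8862.
L_NMS-3076/L_NMS-3981 = (R_NMS-3076/R_NMS-3981)²(T_NMS-3076/T_NMS-3981)⁴ = (0.667)²(0.8862)⁴ = 0.2744.
F_NMS-3076/F_NMS-3981 = (L_NMS-3076/L_NMS-3981)/(d_NMS-3076/d_NMS-3981)² = 0.2744/(10.0)² = 0.002744.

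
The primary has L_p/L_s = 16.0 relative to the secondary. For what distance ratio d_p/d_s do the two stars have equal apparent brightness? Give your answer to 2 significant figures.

4.0

Equal flux requires L_p/d_p² = L_s/d_s², so d_p/d_s = √(L_p/L_s)
= √(16.0) = 4.000.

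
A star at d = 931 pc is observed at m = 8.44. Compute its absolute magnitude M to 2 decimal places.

M = m − 5 log₁₀(d/10 pc) = 8.44 − 5 log₁₀(931/10)
  = 8.44 − 5 × 1.969 = 8.44 − 9.84 = -1.40.

-1.40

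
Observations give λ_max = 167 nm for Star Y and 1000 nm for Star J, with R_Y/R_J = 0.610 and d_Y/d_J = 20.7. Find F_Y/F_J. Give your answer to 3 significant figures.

Wien's law: T_Y/T_J = λ_J/λ_Y = 1000/167 = 5.988.
L_Y/L_J = (R_Y/R_J)²(T_Y/T_J)⁴ = (0.610)²(5.988)⁴ = 478.4.
F_Y/F_J = (L_Y/L_J)/(d_Y/d_J)² = 478.4/(20.7)² = 1.116.

1.12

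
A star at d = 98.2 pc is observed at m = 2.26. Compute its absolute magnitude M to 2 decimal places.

M = m − 5 log₁₀(d/10 pc) = 2.26 − 5 log₁₀(98.2/10)
  = 2.26 − 5 × 0.992 = 2.26 − 4.96 = -2.70.

-2.70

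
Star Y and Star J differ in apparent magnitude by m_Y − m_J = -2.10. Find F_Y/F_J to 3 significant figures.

6.92

F_Y/F_J = 10^(−(m_Y − m_J)/2.5) = 10^(2.10/2.5) = 10^0.840 = 6.918.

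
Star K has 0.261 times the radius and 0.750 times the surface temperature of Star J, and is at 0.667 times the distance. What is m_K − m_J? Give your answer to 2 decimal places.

L_K/L_J = (0.261)²(0.750)⁴ = 0.02155.
F_K/F_J = (L_K/L_J)/(d_K/d_J)² = 0.02155/0.4449 = 0.04845.
m_K − m_J = −2.5 log₁₀(0.04845) = 3.29.

3.29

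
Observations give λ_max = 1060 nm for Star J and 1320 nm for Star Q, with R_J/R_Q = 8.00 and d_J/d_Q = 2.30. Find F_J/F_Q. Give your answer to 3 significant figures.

Wien's law: T_J/T_Q = λ_Q/λ_J = 1320/1060 = 1.245.
L_J/L_Q = (R_J/R_Q)²(T_J/T_Q)⁴ = (8.00)²(1.245)⁴ = 153.9.
F_J/F_Q = (L_J/L_Q)/(d_J/d_Q)² = 153.9/(2.30)² = 29.09.

29.1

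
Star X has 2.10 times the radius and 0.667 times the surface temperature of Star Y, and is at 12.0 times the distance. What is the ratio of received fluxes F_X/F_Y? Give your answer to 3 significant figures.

L_X/L_Y = (R_X/R_Y)²(T_X/T_Y)⁴ = (2.10)² × (0.667)⁴ = 0.8729.
F_X/F_Y = (L_X/L_Y)/(d_X/d_Y)² = 0.8729 / (12.0)² = 0.006061.

0.00606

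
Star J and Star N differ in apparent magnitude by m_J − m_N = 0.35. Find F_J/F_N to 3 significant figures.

F_J/F_N = 10^(−(m_J − m_N)/2.5) = 10^(-0.35/2.5) = 10^-0.140 = 0.7244.

0.724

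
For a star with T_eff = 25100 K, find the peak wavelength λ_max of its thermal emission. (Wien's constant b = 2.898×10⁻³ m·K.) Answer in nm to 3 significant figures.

115 nm

λ_max = b/T = 2.898×10⁻³ / 25100 = 1.15×10^-7 m = 115.5 nm.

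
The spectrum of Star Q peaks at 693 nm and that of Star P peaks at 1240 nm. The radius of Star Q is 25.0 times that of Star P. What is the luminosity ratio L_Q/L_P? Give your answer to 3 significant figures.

Wien's law gives T ∝ 1/λ_max, so T_Q/T_P = λ_P/λ_Q = 1240/693 = 1.789.
Then L ∝ R²T⁴ gives L_Q/L_P = (25.0)² × (1.789)⁴ = 625.0 × 10.25 = 6407.

6.41×10^3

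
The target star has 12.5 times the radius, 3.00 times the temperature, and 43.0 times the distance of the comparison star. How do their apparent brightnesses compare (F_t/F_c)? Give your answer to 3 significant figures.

L_t/L_c = (R_t/R_c)²(T_t/T_c)⁴ = (12.5)² × (3.00)⁴ = 1.266×10^4.
F_t/F_c = (L_t/L_c)/(d_t/d_c)² = 1.266×10^4 / (43.0)² = 6.845.

6.84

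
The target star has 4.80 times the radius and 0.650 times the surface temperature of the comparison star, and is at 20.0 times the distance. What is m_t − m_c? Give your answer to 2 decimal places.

L_t/L_c = (4.80)²(0.650)⁴ = 4.113.
F_t/F_c = (L_t/L_c)/(d_t/d_c)² = 4.113/400.0 = 0.01028.
m_t − m_c = −2.5 log₁₀(0.01028) = 4.97.

4.97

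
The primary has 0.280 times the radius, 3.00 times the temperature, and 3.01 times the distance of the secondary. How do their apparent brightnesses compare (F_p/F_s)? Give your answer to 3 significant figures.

L_p/L_s = (R_p/R_s)²(T_p/T_s)⁴ = (0.280)² × (3.00)⁴ = 6.350.
F_p/F_s = (L_p/L_s)/(d_p/d_s)² = 6.350 / (3.01)² = 0.7009.

0.701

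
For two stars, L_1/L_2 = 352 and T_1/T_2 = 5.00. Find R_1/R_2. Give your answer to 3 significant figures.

L ∝ R²T⁴ gives R ∝ √L / T², so
R_1/R_2 = √(352) / (5.00)² = 18.76 / 25.00 = 0.7505.

0.750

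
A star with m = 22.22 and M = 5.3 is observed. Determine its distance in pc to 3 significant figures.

2.42×10^4 pc

m − M = 5 log₁₀(d/10 pc)
22.22 − (5.3) = 16.92 = 5 log₁₀(d/10)
d = 10 × 10^(16.92/5) = 10 × 10^3.384 = 2.421×10^4 pc.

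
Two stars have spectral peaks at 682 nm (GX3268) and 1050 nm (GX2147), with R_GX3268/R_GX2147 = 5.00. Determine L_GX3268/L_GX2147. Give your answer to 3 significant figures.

Wien's law gives T ∝ 1/λ_max, so T_GX3268/T_GX2147 = λ_GX2147/λ_GX3268 = 1050/682 = 1.540.
Then L ∝ R²T⁴ gives L_GX3268/L_GX2147 = (5.00)² × (1.540)⁴ = 25.00 × 5.618 = 140.5.

140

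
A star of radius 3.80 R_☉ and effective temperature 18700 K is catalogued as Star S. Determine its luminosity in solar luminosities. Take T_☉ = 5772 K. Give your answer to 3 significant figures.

L/L_☉ = (R/R_☉)² (T/T_☉)⁴ = (3.80)² × (18700/5772)⁴
       = 14.44 × (3.240)⁴ = 14.44 × 110.2 = 1591.

1.59×10^3 solar luminosities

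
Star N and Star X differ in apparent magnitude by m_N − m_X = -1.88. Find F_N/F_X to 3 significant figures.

5.65

F_N/F_X = 10^(−(m_N − m_X)/2.5) = 10^(1.88/2.5) = 10^0.752 = 5.649.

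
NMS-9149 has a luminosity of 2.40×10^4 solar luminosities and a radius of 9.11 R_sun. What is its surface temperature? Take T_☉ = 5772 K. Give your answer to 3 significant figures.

2.38×10^4 K

T/T_☉ = (L/L_☉)^(1/4) / (R/R_☉)^(1/2)
T = 5772 × (2.40×10^4)^(1/4) / √(9.11) = 5772 × 12.45 / 3.018 = 2.380×10^4 K.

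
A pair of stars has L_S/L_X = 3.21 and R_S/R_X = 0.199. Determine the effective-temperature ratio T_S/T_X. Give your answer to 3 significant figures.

L ∝ R²T⁴ gives T ∝ (L/R²)^(1/4), so
T_S/T_X = (3.21 / 0.199²)^(1/4) = (81.06)^(1/4) = 3.001.

3.00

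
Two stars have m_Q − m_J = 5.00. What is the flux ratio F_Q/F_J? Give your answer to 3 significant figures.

F_Q/F_J = 10^(−(m_Q − m_J)/2.5) = 10^(-5.00/2.5) = 10^-2.000 = 0.01000.

0.0100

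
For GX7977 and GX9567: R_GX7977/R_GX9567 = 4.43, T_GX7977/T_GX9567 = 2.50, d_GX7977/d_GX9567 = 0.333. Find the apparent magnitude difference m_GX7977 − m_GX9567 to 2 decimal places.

-9.60

L_GX7977/L_GX9567 = (4.43)²(2.50)⁴ = 766.6.
F_GX7977/F_GX9567 = (L_GX7977/L_GX9567)/(d_GX7977/d_GX9567)² = 766.6/0.1109 = 6913.
m_GX7977 − m_GX9567 = −2.5 log₁₀(6913) = -9.60.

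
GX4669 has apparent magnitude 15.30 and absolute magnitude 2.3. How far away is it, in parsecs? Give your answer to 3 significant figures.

3.98×10^3 pc

m − M = 5 log₁₀(d/10 pc)
15.30 − (2.3) = 13.00 = 5 log₁₀(d/10)
d = 10 × 10^(13.00/5) = 10 × 10^2.600 = 3981 pc.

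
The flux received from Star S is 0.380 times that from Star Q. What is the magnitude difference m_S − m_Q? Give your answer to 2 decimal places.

1.05

m_S − m_Q = −2.5 log₁₀(F_S/F_Q) = −2.5 log₁₀(0.380) = −2.5 × (-0.420) = 1.051.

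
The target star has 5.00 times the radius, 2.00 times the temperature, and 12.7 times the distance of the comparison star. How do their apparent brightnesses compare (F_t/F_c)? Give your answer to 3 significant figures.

2.48

L_t/L_c = (R_t/R_c)²(T_t/T_c)⁴ = (5.00)² × (2.00)⁴ = 400.0.
F_t/F_c = (L_t/L_c)/(d_t/d_c)² = 400.0 / (12.7)² = 2.480.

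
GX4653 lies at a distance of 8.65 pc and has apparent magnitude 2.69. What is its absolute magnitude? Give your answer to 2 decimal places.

M = m − 5 log₁₀(d/10 pc) = 2.69 − 5 log₁₀(8.65/10)
  = 2.69 − 5 × -0.063 = 2.69 − -0.31 = 3.00.

3.00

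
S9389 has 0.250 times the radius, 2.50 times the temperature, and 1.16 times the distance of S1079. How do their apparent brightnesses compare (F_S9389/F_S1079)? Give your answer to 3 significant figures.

1.81

L_S9389/L_S1079 = (R_S9389/R_S1079)²(T_S9389/T_S1079)⁴ = (0.250)² × (2.50)⁴ = 2.441.
F_S9389/F_S1079 = (L_S9389/L_S1079)/(d_S9389/d_S1079)² = 2.441 / (1.16)² = 1.814.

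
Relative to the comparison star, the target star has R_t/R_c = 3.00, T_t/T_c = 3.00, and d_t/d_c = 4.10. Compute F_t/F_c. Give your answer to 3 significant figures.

L_t/L_c = (R_t/R_c)²(T_t/T_c)⁴ = (3.00)² × (3.00)⁴ = 729.0.
F_t/F_c = (L_t/L_c)/(d_t/d_c)² = 729.0 / (4.10)² = 43.37.

43.4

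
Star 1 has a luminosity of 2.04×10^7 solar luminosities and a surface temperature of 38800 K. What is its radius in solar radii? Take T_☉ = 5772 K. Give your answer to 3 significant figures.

100 solar radii

R/R_☉ = √(L/L_☉) / (T/T_☉)² = √(2.04×10^7) / (6.722)²
       = 4517 / 45.19 = 99.95.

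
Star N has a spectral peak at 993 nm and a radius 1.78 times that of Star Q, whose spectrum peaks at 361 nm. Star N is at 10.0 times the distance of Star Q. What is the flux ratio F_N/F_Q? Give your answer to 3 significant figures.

Wien's law: T_N/T_Q = λ_Q/λ_N = 361/993 = 0.3635.
L_N/L_Q = (R_N/R_Q)²(T_N/T_Q)⁴ = (1.78)²(0.3635)⁴ = 0.05534.
F_N/F_Q = (L_N/L_Q)/(d_N/d_Q)² = 0.05534/(10.0)² = 5.534×10^-4.

5.53×10^-4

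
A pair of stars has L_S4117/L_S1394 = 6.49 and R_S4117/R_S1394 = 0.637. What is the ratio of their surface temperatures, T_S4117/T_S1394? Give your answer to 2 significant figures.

L ∝ R²T⁴ gives T ∝ (L/R²)^(1/4), so
T_S4117/T_S1394 = (6.49 / 0.637²)^(1/4) = (15.99)^(1/4) = 2.000.

2.0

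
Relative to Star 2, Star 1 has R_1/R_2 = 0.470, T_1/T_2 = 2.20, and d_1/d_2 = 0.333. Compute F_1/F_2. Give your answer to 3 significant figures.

L_1/L_2 = (R_1/R_2)²(T_1/T_2)⁴ = (0.470)² × (2.20)⁴ = 5.175.
F_1/F_2 = (L_1/L_2)/(d_1/d_2)² = 5.175 / (0.333)² = 46.67.

46.7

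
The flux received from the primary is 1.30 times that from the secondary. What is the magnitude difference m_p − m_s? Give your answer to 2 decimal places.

-0.28

m_p − m_s = −2.5 log₁₀(F_p/F_s) = −2.5 log₁₀(1.30) = −2.5 × (0.114) = -0.285.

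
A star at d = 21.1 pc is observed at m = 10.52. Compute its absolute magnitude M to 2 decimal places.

8.90

M = m − 5 log₁₀(d/10 pc) = 10.52 − 5 log₁₀(21.1/10)
  = 10.52 − 5 × 0.324 = 10.52 − 1.62 = 8.90.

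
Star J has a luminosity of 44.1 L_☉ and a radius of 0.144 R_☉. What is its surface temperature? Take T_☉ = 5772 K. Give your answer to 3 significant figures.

T/T_☉ = (L/L_☉)^(1/4) / (R/R_☉)^(1/2)
T = 5772 × (44.1)^(1/4) / √(0.144) = 5772 × 2.577 / 0.3795 = 3.920×10^4 K.

3.92×10^4 K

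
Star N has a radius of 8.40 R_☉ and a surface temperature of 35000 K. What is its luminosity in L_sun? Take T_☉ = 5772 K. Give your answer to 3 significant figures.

9.54×10^4 L_sun

L/L_☉ = (R/R_☉)² (T/T_☉)⁴ = (8.40)² × (35000/5772)⁴
       = 70.56 × (6.064)⁴ = 70.56 × 1352 = 9.539×10^4.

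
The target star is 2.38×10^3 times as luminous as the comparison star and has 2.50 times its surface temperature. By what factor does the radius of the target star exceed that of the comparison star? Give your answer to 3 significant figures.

7.81

L ∝ R²T⁴ gives R ∝ √L / T², so
R_t/R_c = √(2.38×10^3) / (2.50)² = 48.79 / 6.250 = 7.806.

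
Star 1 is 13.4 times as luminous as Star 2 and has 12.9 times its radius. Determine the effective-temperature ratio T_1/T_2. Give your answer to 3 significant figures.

0.533

L ∝ R²T⁴ gives T ∝ (L/R²)^(1/4), so
T_1/T_2 = (13.4 / 12.9²)^(1/4) = (0.08052)^(1/4) = 0.5327.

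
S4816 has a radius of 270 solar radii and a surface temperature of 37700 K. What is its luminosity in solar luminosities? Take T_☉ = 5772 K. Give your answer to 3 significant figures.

1.33×10^8 solar luminosities

L/L_☉ = (R/R_☉)² (T/T_☉)⁴ = (270)² × (37700/5772)⁴
       = 7.290×10^4 × (6.532)⁴ = 7.290×10^4 × 1820 = 1.327×10^8.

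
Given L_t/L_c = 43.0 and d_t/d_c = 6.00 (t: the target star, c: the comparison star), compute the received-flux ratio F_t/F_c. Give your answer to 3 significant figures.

F = L/(4πd²), so F_t/F_c = (L_t/L_c) / (d_t/d_c)²
= 43.0 / (6.00)² = 43.0 / 36.00 = 1.194.

1.19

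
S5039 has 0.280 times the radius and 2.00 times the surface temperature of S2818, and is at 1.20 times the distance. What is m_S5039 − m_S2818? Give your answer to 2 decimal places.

L_S5039/L_S2818 = (0.280)²(2.00)⁴ = 1.254.
F_S5039/F_S2818 = (L_S5039/L_S2818)/(d_S5039/d_S2818)² = 1.254/1.440 = 0.8711.
m_S5039 − m_S2818 = −2.5 log₁₀(0.8711) = 0.15.

0.15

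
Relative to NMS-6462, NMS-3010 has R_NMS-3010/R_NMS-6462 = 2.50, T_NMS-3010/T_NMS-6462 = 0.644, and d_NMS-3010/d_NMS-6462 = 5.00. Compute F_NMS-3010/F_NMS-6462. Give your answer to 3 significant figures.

L_NMS-3010/L_NMS-6462 = (R_NMS-3010/R_NMS-6462)²(T_NMS-3010/T_NMS-6462)⁴ = (2.50)² × (0.644)⁴ = 1.075.
F_NMS-3010/F_NMS-6462 = (L_NMS-3010/L_NMS-6462)/(d_NMS-3010/d_NMS-6462)² = 1.075 / (5.00)² = 0.04300.

0.0430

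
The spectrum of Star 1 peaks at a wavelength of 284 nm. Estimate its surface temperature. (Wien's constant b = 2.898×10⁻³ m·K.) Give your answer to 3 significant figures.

T = b/λ_max = 2.898×10⁻³ / (284×10⁻⁹) = 1.020×10^4 K.

1.02×10^4 K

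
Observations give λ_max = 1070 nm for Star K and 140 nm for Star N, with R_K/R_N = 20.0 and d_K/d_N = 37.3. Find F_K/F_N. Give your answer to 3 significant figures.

8.43×10^-5

Wien's law: T_K/T_N = λ_N/λ_K = 140/1070 = 0.1308.
L_K/L_N = (R_K/R_N)²(T_K/T_N)⁴ = (20.0)²(0.1308)⁴ = 0.1172.
F_K/F_N = (L_K/L_N)/(d_K/d_N)² = 0.1172/(37.3)² = 8.426×10^-5.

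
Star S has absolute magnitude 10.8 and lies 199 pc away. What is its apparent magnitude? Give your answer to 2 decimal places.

m = M + 5 log₁₀(d/10 pc) = 10.8 + 5 log₁₀(199/10)
  = 10.8 + 5 × 1.299 = 10.8 + 6.49 = 17.29.

17.29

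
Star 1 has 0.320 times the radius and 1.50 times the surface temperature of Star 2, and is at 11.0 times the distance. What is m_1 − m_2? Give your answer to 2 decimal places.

5.92

L_1/L_2 = (0.320)²(1.50)⁴ = 0.5184.
F_1/F_2 = (L_1/L_2)/(d_1/d_2)² = 0.5184/121.0 = 0.004284.
m_1 − m_2 = −2.5 log₁₀(0.004284) = 5.92.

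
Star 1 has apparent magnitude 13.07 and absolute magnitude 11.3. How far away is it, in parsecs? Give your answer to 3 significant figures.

m − M = 5 log₁₀(d/10 pc)
13.07 − (11.3) = 1.77 = 5 log₁₀(d/10)
d = 10 × 10^(1.77/5) = 10 × 10^0.354 = 22.59 pc.

22.6 pc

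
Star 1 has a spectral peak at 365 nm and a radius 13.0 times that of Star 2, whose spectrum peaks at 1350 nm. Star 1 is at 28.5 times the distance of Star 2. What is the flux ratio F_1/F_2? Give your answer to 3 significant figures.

38.9

Wien's law: T_1/T_2 = λ_2/λ_1 = 1350/365 = 3.699.
L_1/L_2 = (R_1/R_2)²(T_1/T_2)⁴ = (13.0)²(3.699)⁴ = 3.163×10^4.
F_1/F_2 = (L_1/L_2)/(d_1/d_2)² = 3.163×10^4/(28.5)² = 38.94.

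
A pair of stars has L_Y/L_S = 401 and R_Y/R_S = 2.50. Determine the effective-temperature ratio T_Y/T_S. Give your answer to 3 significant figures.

L ∝ R²T⁴ gives T ∝ (L/R²)^(1/4), so
T_Y/T_S = (401 / 2.50²)^(1/4) = (64.16)^(1/4) = 2.830.

2.83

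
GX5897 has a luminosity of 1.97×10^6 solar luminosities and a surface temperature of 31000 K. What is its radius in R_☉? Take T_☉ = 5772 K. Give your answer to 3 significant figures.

48.7 R_☉

R/R_☉ = √(L/L_☉) / (T/T_☉)² = √(1.97×10^6) / (5.371)²
       = 1404 / 28.85 = 48.66.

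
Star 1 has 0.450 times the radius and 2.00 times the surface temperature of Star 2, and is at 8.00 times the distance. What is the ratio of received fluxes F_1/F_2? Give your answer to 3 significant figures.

L_1/L_2 = (R_1/R_2)²(T_1/T_2)⁴ = (0.450)² × (2.00)⁴ = 3.240.
F_1/F_2 = (L_1/L_2)/(d_1/d_2)² = 3.240 / (8.00)² = 0.05063.

0.0506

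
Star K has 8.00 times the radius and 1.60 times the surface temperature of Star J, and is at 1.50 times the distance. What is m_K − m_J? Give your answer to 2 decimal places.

L_K/L_J = (8.00)²(1.60)⁴ = 419.4.
F_K/F_J = (L_K/L_J)/(d_K/d_J)² = 419.4/2.250 = 186.4.
m_K − m_J = −2.5 log₁₀(186.4) = -5.68.

-5.68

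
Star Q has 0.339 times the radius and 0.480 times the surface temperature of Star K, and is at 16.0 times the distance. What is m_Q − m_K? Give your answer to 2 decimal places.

L_Q/L_K = (0.339)²(0.480)⁴ = 0.006100.
F_Q/F_K = (L_Q/L_K)/(d_Q/d_K)² = 0.006100/256.0 = 2.383×10^-5.
m_Q − m_K = −2.5 log₁₀(2.383×10^-5) = 11.56.

11.56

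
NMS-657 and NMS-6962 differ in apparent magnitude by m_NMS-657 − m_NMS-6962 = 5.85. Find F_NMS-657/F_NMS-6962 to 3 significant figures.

0.00457

F_NMS-657/F_NMS-6962 = 10^(−(m_NMS-657 − m_NMS-6962)/2.5) = 10^(-5.85/2.5) = 10^-2.340 = 0.004571.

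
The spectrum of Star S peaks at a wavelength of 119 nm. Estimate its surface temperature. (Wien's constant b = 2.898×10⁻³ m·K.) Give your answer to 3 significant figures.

2.44×10^4 K

T = b/λ_max = 2.898×10⁻³ / (119×10⁻⁹) = 2.435×10^4 K.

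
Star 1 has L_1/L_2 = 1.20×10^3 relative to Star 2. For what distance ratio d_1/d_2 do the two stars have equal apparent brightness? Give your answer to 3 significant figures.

34.6

Equal flux requires L_1/d_1² = L_2/d_2², so d_1/d_2 = √(L_1/L_2)
= √(1.20×10^3) = 34.64.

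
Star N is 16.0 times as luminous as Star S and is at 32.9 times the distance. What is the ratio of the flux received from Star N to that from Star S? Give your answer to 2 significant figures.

0.015

F = L/(4πd²), so F_N/F_S = (L_N/L_S) / (d_N/d_S)²
= 16.0 / (32.9)² = 16.0 / 1082 = 0.01478.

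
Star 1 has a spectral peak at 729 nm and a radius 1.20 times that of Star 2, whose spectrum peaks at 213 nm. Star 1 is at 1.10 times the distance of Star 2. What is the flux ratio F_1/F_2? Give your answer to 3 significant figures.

0.00867

Wien's law: T_1/T_2 = λ_2/λ_1 = 213/729 = 0.2922.
L_1/L_2 = (R_1/R_2)²(T_1/T_2)⁴ = (1.20)²(0.2922)⁴ = 0.01049.
F_1/F_2 = (L_1/L_2)/(d_1/d_2)² = 0.01049/(1.10)² = 0.008673.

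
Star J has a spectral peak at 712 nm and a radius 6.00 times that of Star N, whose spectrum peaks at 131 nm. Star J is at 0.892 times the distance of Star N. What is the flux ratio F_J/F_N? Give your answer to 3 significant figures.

0.0518

Wien's law: T_J/T_N = λ_N/λ_J = 131/712 = 0.1840.
L_J/L_N = (R_J/R_N)²(T_J/T_N)⁴ = (6.00)²(0.1840)⁴ = 0.04125.
F_J/F_N = (L_J/L_N)/(d_J/d_N)² = 0.04125/(0.892)² = 0.05185.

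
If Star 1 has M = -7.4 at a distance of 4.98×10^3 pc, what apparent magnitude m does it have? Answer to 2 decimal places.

6.09

m = M + 5 log₁₀(d/10 pc) = -7.4 + 5 log₁₀(4.98×10^3/10)
  = -7.4 + 5 × 2.697 = -7.4 + 13.49 = 6.09.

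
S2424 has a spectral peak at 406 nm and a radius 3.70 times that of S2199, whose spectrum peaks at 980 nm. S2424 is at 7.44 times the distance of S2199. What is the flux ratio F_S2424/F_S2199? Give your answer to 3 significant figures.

Wien's law: T_S2424/T_S2199 = λ_S2199/λ_S2424 = 980/406 = 2.414.
L_S2424/L_S2199 = (R_S2424/R_S2199)²(T_S2424/T_S2199)⁴ = (3.70)²(2.414)⁴ = 464.7.
F_S2424/F_S2199 = (L_S2424/L_S2199)/(d_S2424/d_S2199)² = 464.7/(7.44)² = 8.396.

8.40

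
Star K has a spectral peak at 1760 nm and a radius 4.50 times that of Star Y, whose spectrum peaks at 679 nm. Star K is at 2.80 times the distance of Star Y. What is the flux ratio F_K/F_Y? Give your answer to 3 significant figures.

Wien's law: T_K/T_Y = λ_Y/λ_K = 679/1760 = 0.3858.
L_K/L_Y = (R_K/R_Y)²(T_K/T_Y)⁴ = (4.50)²(0.3858)⁴ = 0.4486.
F_K/F_Y = (L_K/L_Y)/(d_K/d_Y)² = 0.4486/(2.80)² = 0.05722.

0.0572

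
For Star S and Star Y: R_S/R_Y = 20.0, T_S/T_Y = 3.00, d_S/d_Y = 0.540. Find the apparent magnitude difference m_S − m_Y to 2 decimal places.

-12.61

L_S/L_Y = (20.0)²(3.00)⁴ = 3.240×10^4.
F_S/F_Y = (L_S/L_Y)/(d_S/d_Y)² = 3.240×10^4/0.2916 = 1.111×10^5.
m_S − m_Y = −2.5 log₁₀(1.111×10^5) = -12.61.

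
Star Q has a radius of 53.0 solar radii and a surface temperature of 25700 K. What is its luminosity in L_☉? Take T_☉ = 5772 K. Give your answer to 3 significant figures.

L/L_☉ = (R/R_☉)² (T/T_☉)⁴ = (53.0)² × (25700/5772)⁴
       = 2809 × (4.453)⁴ = 2809 × 393.0 = 1.104×10^6.

1.10×10^6 L_☉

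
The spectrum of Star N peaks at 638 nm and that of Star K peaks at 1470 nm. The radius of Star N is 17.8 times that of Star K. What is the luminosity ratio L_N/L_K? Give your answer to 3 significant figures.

Wien's law gives T ∝ 1/λ_max, so T_N/T_K = λ_K/λ_N = 1470/638 = 2.304.
Then L ∝ R²T⁴ gives L_N/L_K = (17.8)² × (2.304)⁴ = 316.8 × 28.18 = 8929.

8.93×10^3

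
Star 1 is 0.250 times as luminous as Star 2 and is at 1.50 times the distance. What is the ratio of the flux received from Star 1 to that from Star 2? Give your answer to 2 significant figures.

F = L/(4πd²), so F_1/F_2 = (L_1/L_2) / (d_1/d_2)²
= 0.250 / (1.50)² = 0.250 / 2.250 = 0.1111.

0.11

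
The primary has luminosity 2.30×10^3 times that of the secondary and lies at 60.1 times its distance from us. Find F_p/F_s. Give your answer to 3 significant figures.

0.637

F = L/(4πd²), so F_p/F_s = (L_p/L_s) / (d_p/d_s)²
= 2.30×10^3 / (60.1)² = 2.30×10^3 / 3612 = 0.6368.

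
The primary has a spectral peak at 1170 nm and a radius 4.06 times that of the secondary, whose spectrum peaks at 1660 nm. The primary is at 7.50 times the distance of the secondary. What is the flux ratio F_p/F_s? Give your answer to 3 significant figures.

1.19

Wien's law: T_p/T_s = λ_s/λ_p = 1660/1170 = 1.419.
L_p/L_s = (R_p/R_s)²(T_p/T_s)⁴ = (4.06)²(1.419)⁴ = 66.79.
F_p/F_s = (L_p/L_s)/(d_p/d_s)² = 66.79/(7.50)² = 1.187.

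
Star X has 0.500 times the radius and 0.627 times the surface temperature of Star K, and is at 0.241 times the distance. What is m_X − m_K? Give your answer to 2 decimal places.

L_X/L_K = (0.500)²(0.627)⁴ = 0.03864.
F_X/F_K = (L_X/L_K)/(d_X/d_K)² = 0.03864/0.05808 = 0.6652.
m_X − m_K = −2.5 log₁₀(0.6652) = 0.44.

0.44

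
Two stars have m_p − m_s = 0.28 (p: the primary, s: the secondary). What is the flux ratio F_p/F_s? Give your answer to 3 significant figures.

F_p/F_s = 10^(−(m_p − m_s)/2.5) = 10^(-0.28/2.5) = 10^-0.112 = 0.7727.

0.773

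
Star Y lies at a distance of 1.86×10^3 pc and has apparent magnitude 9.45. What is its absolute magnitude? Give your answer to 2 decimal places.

M = m − 5 log₁₀(d/10 pc) = 9.45 − 5 log₁₀(1.86×10^3/10)
  = 9.45 − 5 × 2.270 = 9.45 − 11.35 = -1.90.

-1.90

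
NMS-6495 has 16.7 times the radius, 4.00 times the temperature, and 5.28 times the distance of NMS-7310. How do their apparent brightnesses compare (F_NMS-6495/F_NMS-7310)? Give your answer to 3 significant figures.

2.56×10^3

L_NMS-6495/L_NMS-7310 = (R_NMS-6495/R_NMS-7310)²(T_NMS-6495/T_NMS-7310)⁴ = (16.7)² × (4.00)⁴ = 7.140×10^4.
F_NMS-6495/F_NMS-7310 = (L_NMS-6495/L_NMS-7310)/(d_NMS-6495/d_NMS-7310)² = 7.140×10^4 / (5.28)² = 2561.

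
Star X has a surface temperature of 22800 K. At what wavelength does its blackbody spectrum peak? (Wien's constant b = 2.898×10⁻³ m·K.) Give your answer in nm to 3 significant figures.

127 nm

λ_max = b/T = 2.898×10⁻³ / 22800 = 1.27×10^-7 m = 127.1 nm.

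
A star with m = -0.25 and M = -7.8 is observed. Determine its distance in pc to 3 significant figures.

m − M = 5 log₁₀(d/10 pc)
-0.25 − (-7.8) = 7.55 = 5 log₁₀(d/10)
d = 10 × 10^(7.55/5) = 10 × 10^1.510 = 323.6 pc.

324 pc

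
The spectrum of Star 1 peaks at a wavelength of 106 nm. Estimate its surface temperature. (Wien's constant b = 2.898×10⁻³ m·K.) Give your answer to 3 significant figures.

2.73×10^4 K

T = b/λ_max = 2.898×10⁻³ / (106×10⁻⁹) = 2.734×10^4 K.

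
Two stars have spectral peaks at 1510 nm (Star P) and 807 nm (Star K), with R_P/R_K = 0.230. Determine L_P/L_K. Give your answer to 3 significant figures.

0.00432

Wien's law gives T ∝ 1/λ_max, so T_P/T_K = λ_K/λ_P = 807/1510 = 0.5344.
Then L ∝ R²T⁴ gives L_P/L_K = (0.230)² × (0.5344)⁴ = 0.05290 × 0.08158 = 0.004316.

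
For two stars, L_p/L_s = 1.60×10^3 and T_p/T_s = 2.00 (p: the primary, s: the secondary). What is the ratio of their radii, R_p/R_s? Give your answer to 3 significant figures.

10.0

L ∝ R²T⁴ gives R ∝ √L / T², so
R_p/R_s = √(1.60×10^3) / (2.00)² = 40.00 / 4.000 = 10.00.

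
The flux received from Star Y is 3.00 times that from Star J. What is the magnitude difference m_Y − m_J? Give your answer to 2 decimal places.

-1.19

m_Y − m_J = −2.5 log₁₀(F_Y/F_J) = −2.5 log₁₀(3.00) = −2.5 × (0.477) = -1.193.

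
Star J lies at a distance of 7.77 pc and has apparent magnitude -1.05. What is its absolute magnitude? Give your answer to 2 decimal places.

-0.50

M = m − 5 log₁₀(d/10 pc) = -1.05 − 5 log₁₀(7.77/10)
  = -1.05 − 5 × -0.110 = -1.05 − -0.55 = -0.50.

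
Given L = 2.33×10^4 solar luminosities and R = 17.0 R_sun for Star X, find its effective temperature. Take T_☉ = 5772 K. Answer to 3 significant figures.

1.73×10^4 K

T/T_☉ = (L/L_☉)^(1/4) / (R/R_☉)^(1/2)
T = 5772 × (2.33×10^4)^(1/4) / √(17.0) = 5772 × 12.35 / 4.123 = 1.730×10^4 K.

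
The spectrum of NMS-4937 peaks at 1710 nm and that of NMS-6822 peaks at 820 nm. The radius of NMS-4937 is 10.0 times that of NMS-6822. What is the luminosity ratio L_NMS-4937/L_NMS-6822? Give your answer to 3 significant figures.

5.29

Wien's law gives T ∝ 1/λ_max, so T_NMS-4937/T_NMS-6822 = λ_NMS-6822/λ_NMS-4937 = 820/1710 = 0.4795.
Then L ∝ R²T⁴ gives L_NMS-4937/L_NMS-6822 = (10.0)² × (0.4795)⁴ = 100.0 × 0.05288 = 5.288.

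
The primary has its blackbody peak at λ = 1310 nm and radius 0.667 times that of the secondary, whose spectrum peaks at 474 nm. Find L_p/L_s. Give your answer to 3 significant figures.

0.00763

Wien's law gives T ∝ 1/λ_max, so T_p/T_s = λ_s/λ_p = 474/1310 = 0.3618.
Then L ∝ R²T⁴ gives L_p/L_s = (0.667)² × (0.3618)⁴ = 0.4449 × 0.01714 = 0.007626.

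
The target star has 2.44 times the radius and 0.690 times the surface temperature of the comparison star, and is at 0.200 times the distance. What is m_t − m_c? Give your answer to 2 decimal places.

L_t/L_c = (2.44)²(0.690)⁴ = 1.350.
F_t/F_c = (L_t/L_c)/(d_t/d_c)² = 1.350/0.04000 = 33.74.
m_t − m_c = −2.5 log₁₀(33.74) = -3.82.

-3.82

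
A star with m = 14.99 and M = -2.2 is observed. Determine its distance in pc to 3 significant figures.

m − M = 5 log₁₀(d/10 pc)
14.99 − (-2.2) = 17.19 = 5 log₁₀(d/10)
d = 10 × 10^(17.19/5) = 10 × 10^3.438 = 2.742×10^4 pc.

2.74×10^4 pc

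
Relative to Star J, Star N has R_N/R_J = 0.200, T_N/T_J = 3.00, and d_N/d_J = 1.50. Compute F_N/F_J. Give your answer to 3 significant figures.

L_N/L_J = (R_N/R_J)²(T_N/T_J)⁴ = (0.200)² × (3.00)⁴ = 3.240.
F_N/F_J = (L_N/L_J)/(d_N/d_J)² = 3.240 / (1.50)² = 1.440.

1.44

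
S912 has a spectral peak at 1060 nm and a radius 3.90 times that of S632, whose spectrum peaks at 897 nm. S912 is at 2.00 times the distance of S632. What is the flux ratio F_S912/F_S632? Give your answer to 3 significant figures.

Wien's law: T_S912/T_S632 = λ_S632/λ_S912 = 897/1060 = 0.8462.
L_S912/L_S632 = (R_S912/R_S632)²(T_S912/T_S632)⁴ = (3.90)²(0.8462)⁴ = 7.800.
F_S912/F_S632 = (L_S912/L_S632)/(d_S912/d_S632)² = 7.800/(2.00)² = 1.950.

1.95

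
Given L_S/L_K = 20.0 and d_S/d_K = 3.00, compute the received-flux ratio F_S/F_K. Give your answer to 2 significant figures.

2.2

F = L/(4πd²), so F_S/F_K = (L_S/L_K) / (d_S/d_K)²
= 20.0 / (3.00)² = 20.0 / 9.000 = 2.222.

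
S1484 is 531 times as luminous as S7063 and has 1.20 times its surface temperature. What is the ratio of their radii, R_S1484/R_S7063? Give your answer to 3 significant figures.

L ∝ R²T⁴ gives R ∝ √L / T², so
R_S1484/R_S7063 = √(531) / (1.20)² = 23.04 / 1.440 = 16.00.

16.0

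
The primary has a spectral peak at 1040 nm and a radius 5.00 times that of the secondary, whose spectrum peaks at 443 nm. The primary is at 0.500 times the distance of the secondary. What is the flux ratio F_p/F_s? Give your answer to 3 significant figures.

Wien's law: T_p/T_s = λ_s/λ_p = 443/1040 = 0.4260.
L_p/L_s = (R_p/R_s)²(T_p/T_s)⁴ = (5.00)²(0.4260)⁴ = 0.8230.
F_p/F_s = (L_p/L_s)/(d_p/d_s)² = 0.8230/(0.500)² = 3.292.

3.29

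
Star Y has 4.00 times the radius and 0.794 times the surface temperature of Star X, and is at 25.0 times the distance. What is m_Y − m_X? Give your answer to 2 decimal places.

4.98

L_Y/L_X = (4.00)²(0.794)⁴ = 6.359.
F_Y/F_X = (L_Y/L_X)/(d_Y/d_X)² = 6.359/625.0 = 0.01017.
m_Y − m_X = −2.5 log₁₀(0.01017) = 4.98.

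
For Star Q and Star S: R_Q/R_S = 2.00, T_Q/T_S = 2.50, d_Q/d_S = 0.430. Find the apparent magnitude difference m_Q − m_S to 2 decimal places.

-7.32

L_Q/L_S = (2.00)²(2.50)⁴ = 156.2.
F_Q/F_S = (L_Q/L_S)/(d_Q/d_S)² = 156.2/0.1849 = 845.1.
m_Q − m_S = −2.5 log₁₀(845.1) = -7.32.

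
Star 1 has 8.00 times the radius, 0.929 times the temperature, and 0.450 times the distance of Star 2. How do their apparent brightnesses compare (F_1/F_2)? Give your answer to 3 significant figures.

L_1/L_2 = (R_1/R_2)²(T_1/T_2)⁴ = (8.00)² × (0.929)⁴ = 47.67.
F_1/F_2 = (L_1/L_2)/(d_1/d_2)² = 47.67 / (0.450)² = 235.4.

235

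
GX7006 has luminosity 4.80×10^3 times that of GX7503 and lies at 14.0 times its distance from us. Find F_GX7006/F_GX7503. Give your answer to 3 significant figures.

24.5

F = L/(4πd²), so F_GX7006/F_GX7503 = (L_GX7006/L_GX7503) / (d_GX7006/d_GX7503)²
= 4.80×10^3 / (14.0)² = 4.80×10^3 / 196.0 = 24.49.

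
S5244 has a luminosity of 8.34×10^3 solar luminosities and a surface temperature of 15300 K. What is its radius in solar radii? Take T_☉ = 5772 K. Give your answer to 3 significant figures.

R/R_☉ = √(L/L_☉) / (T/T_☉)² = √(8.34×10^3) / (2.651)²
       = 91.32 / 7.026 = 13.00.

13.0 solar radii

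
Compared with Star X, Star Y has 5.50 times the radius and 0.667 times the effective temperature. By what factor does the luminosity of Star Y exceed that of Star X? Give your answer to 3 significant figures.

From the Stefan–Boltzmann law, L ∝ R²T⁴, so
L_Y/L_X = (R_Y/R_X)² (T_Y/T_X)⁴ = (5.50)² × (0.667)⁴ = 30.25 × 0.1979 = 5.987.

5.99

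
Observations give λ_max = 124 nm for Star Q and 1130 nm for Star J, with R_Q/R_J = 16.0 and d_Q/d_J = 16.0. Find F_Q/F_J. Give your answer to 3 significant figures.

Wien's law: T_Q/T_J = λ_J/λ_Q = 1130/124 = 9.113.
L_Q/L_J = (R_Q/R_J)²(T_Q/T_J)⁴ = (16.0)²(9.113)⁴ = 1.765×10^6.
F_Q/F_J = (L_Q/L_J)/(d_Q/d_J)² = 1.765×10^6/(16.0)² = 6896.

6.90×10^3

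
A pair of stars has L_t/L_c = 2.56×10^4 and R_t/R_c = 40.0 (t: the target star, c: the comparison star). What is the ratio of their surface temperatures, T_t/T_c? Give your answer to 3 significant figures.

2.00

L ∝ R²T⁴ gives T ∝ (L/R²)^(1/4), so
T_t/T_c = (2.56×10^4 / 40.0²)^(1/4) = (16.00)^(1/4) = 2.000.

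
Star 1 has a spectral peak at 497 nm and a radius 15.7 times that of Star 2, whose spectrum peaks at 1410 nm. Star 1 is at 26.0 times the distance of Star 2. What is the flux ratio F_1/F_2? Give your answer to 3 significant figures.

Wien's law: T_1/T_2 = λ_2/λ_1 = 1410/497 = 2.837.
L_1/L_2 = (R_1/R_2)²(T_1/T_2)⁴ = (15.7)²(2.837)⁴ = 1.597×10^4.
F_1/F_2 = (L_1/L_2)/(d_1/d_2)² = 1.597×10^4/(26.0)² = 23.62.

23.6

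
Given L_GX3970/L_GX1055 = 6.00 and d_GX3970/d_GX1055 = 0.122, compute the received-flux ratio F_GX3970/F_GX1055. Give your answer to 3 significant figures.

403

F = L/(4πd²), so F_GX3970/F_GX1055 = (L_GX3970/L_GX1055) / (d_GX3970/d_GX1055)²
= 6.00 / (0.122)² = 6.00 / 0.01488 = 403.1.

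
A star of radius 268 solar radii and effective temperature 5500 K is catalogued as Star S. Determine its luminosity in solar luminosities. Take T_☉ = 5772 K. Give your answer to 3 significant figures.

5.92×10^4 solar luminosities

L/L_☉ = (R/R_☉)² (T/T_☉)⁴ = (268)² × (5500/5772)⁴
       = 7.182×10^4 × (0.9529)⁴ = 7.182×10^4 × 0.8244 = 5.921×10^4.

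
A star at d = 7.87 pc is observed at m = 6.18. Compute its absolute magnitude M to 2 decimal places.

6.70

M = m − 5 log₁₀(d/10 pc) = 6.18 − 5 log₁₀(7.87/10)
  = 6.18 − 5 × -0.104 = 6.18 − -0.52 = 6.70.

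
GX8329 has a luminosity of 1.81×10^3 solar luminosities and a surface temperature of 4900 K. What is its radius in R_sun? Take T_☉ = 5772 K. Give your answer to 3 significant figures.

R/R_☉ = √(L/L_☉) / (T/T_☉)² = √(1.81×10^3) / (0.8489)²
       = 42.54 / 0.7207 = 59.03.

59.0 R_sun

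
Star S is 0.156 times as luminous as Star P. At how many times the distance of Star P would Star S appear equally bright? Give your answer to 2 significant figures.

Equal flux requires L_S/d_S² = L_P/d_P², so d_S/d_P = √(L_S/L_P)
= √(0.156) = 0.3950.

0.39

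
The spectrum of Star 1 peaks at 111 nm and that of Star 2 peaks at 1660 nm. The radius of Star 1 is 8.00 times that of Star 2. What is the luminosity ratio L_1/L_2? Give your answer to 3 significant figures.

3.20×10^6

Wien's law gives T ∝ 1/λ_max, so T_1/T_2 = λ_2/λ_1 = 1660/111 = 14.95.
Then L ∝ R²T⁴ gives L_1/L_2 = (8.00)² × (14.95)⁴ = 64.00 × 5.002×10^4 = 3.201×10^6.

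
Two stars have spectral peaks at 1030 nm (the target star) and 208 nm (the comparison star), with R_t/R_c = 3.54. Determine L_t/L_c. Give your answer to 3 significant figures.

Wien's law gives T ∝ 1/λ_max, so T_t/T_c = λ_c/λ_t = 208/1030 = 0.2019.
Then L ∝ R²T⁴ gives L_t/L_c = (3.54)² × (0.2019)⁴ = 12.53 × 0.001663 = 0.02084.

0.0208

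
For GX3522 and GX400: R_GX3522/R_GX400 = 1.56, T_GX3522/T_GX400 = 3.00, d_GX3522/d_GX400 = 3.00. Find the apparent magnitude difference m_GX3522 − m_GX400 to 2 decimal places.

-3.35

L_GX3522/L_GX400 = (1.56)²(3.00)⁴ = 197.1.
F_GX3522/F_GX400 = (L_GX3522/L_GX400)/(d_GX3522/d_GX400)² = 197.1/9.000 = 21.90.
m_GX3522 − m_GX400 = −2.5 log₁₀(21.90) = -3.35.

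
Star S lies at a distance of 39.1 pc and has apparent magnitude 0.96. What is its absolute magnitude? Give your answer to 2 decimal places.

M = m − 5 log₁₀(d/10 pc) = 0.96 − 5 log₁₀(39.1/10)
  = 0.96 − 5 × 0.592 = 0.96 − 2.96 = -2.00.

-2.00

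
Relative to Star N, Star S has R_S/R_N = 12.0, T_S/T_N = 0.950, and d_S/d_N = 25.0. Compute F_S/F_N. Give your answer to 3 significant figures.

0.188

L_S/L_N = (R_S/R_N)²(T_S/T_N)⁴ = (12.0)² × (0.950)⁴ = 117.3.
F_S/F_N = (L_S/L_N)/(d_S/d_N)² = 117.3 / (25.0)² = 0.1877.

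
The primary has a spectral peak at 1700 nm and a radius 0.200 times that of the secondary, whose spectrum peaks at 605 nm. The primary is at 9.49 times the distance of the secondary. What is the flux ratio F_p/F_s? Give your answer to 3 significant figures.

Wien's law: T_p/T_s = λ_s/λ_p = 605/1700 = 0.3559.
L_p/L_s = (R_p/R_s)²(T_p/T_s)⁴ = (0.200)²(0.3559)⁴ = 6.416×10^-4.
F_p/F_s = (L_p/L_s)/(d_p/d_s)² = 6.416×10^-4/(9.49)² = 7.124×10^-6.

7.12×10^-6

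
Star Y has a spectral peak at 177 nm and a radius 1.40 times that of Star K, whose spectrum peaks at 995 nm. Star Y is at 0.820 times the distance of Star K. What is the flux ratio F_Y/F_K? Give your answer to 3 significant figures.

2.91×10^3

Wien's law: T_Y/T_K = λ_K/λ_Y = 995/177 = 5.621.
L_Y/L_K = (R_Y/R_K)²(T_Y/T_K)⁴ = (1.40)²(5.621)⁴ = 1957.
F_Y/F_K = (L_Y/L_K)/(d_Y/d_K)² = 1957/(0.820)² = 2911.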